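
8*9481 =75848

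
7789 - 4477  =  3312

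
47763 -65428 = -17665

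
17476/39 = 448 + 4/39 = 448.10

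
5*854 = 4270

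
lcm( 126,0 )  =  0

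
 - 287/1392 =-1 + 1105/1392 = - 0.21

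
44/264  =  1/6= 0.17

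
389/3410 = 389/3410 = 0.11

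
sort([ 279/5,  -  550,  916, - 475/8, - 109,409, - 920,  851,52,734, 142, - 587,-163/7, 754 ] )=[ - 920, - 587, - 550, - 109,  -  475/8, - 163/7,52,279/5,142, 409, 734,754,851,916 ]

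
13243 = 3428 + 9815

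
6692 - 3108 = 3584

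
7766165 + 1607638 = 9373803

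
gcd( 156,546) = 78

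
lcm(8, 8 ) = 8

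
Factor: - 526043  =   - 7^1*75149^1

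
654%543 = 111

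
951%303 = 42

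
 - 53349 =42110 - 95459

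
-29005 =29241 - 58246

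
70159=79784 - 9625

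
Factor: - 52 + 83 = 31^1= 31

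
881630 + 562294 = 1443924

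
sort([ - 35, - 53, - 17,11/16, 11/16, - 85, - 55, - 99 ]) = [ - 99, - 85,-55, - 53,  -  35,  -  17,11/16, 11/16 ] 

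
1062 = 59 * 18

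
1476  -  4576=- 3100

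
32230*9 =290070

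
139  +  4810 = 4949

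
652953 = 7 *93279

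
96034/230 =48017/115=417.54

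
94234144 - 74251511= 19982633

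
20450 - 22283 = -1833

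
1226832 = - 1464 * ( - 838)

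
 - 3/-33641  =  3/33641 = 0.00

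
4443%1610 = 1223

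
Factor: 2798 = 2^1*1399^1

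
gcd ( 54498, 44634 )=6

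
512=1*512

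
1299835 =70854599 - 69554764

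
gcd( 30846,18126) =318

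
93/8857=93/8857 = 0.01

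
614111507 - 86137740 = 527973767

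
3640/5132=910/1283 =0.71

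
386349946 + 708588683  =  1094938629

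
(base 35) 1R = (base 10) 62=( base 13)4a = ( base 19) 35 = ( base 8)76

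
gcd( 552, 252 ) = 12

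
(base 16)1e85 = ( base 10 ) 7813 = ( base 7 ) 31531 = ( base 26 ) BED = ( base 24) ddd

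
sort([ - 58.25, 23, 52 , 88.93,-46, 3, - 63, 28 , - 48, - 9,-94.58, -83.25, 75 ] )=[ - 94.58, - 83.25,- 63, - 58.25,-48, - 46, - 9, 3 , 23, 28,52,75, 88.93]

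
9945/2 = 9945/2= 4972.50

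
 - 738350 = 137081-875431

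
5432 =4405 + 1027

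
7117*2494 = 17749798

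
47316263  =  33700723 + 13615540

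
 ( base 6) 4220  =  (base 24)1fc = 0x3B4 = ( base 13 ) 57C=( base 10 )948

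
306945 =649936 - 342991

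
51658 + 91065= 142723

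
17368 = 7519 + 9849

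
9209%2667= 1208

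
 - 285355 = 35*(  -  8153)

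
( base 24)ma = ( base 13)325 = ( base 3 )201221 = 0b1000011010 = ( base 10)538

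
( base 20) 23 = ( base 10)43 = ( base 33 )1a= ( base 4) 223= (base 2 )101011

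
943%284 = 91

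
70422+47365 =117787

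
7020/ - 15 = - 468 + 0/1 = - 468.00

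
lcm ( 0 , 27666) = 0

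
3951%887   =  403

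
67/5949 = 67/5949 = 0.01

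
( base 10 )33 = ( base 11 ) 30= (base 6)53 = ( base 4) 201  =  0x21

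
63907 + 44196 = 108103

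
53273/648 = 53273/648 = 82.21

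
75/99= 25/33 = 0.76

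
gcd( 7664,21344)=16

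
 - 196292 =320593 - 516885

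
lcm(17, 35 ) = 595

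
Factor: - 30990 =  - 2^1*3^1*5^1 * 1033^1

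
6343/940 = 6343/940 =6.75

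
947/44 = 21  +  23/44=21.52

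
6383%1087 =948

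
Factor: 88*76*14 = 93632 = 2^6*7^1*11^1*19^1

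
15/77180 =3/15436 = 0.00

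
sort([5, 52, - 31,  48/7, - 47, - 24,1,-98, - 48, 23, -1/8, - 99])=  [-99, - 98, - 48 , - 47,-31, - 24, - 1/8,1, 5 , 48/7 , 23,52 ]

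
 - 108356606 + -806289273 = - 914645879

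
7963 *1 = 7963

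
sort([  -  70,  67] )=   [  -  70, 67]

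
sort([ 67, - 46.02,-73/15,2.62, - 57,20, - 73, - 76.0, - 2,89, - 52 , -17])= [ - 76.0, - 73 , - 57, - 52, - 46.02, - 17,- 73/15,  -  2,2.62, 20, 67, 89]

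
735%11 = 9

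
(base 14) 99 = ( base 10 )135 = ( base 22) 63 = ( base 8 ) 207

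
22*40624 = 893728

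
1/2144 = 1/2144=0.00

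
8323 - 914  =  7409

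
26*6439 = 167414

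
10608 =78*136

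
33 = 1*33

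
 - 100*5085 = -508500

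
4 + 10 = 14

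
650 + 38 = 688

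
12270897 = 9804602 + 2466295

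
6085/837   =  7 + 226/837 = 7.27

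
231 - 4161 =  -3930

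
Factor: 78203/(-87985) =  - 5^ ( - 1 )*17597^( - 1)*78203^1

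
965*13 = 12545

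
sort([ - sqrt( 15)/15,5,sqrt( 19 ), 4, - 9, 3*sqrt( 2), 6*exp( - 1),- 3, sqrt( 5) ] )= [ - 9,-3,- sqrt( 15)/15, 6 * exp( - 1), sqrt( 5), 4, 3*sqrt( 2 ),sqrt(19),5 ] 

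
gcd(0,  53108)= 53108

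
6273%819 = 540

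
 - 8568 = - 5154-3414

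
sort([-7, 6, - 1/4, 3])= [-7,  -  1/4, 3, 6] 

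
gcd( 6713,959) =959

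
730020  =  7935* 92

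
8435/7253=1 + 1182/7253 = 1.16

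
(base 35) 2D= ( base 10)83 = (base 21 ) 3k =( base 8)123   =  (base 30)2n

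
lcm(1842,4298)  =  12894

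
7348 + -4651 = 2697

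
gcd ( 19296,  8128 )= 32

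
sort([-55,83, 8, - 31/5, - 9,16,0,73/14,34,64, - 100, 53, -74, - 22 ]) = [-100 , - 74, - 55,-22,-9, - 31/5,0,73/14, 8,16,34, 53,64 , 83] 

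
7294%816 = 766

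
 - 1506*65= - 97890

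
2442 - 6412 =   -  3970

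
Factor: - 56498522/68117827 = -2^1 * 17^ ( -1)*4006931^(-1)*28249261^1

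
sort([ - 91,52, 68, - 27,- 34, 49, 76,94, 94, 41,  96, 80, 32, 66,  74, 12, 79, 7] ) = [-91,-34,-27, 7, 12, 32, 41, 49 , 52, 66,  68,74,76,79, 80, 94, 94, 96] 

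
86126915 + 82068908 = 168195823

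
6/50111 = 6/50111 = 0.00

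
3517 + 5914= 9431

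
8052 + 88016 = 96068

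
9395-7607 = 1788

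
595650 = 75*7942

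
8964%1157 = 865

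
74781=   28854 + 45927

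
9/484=9/484=0.02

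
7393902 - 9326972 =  - 1933070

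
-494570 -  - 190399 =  - 304171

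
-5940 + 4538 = - 1402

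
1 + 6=7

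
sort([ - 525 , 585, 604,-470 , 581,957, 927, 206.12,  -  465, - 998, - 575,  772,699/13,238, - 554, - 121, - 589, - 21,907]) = [ - 998, - 589, - 575, - 554,-525 , - 470, - 465, - 121,-21, 699/13,206.12,238,581, 585, 604,772, 907,927,957]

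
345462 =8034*43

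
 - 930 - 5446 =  - 6376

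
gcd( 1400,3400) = 200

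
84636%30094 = 24448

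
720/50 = 14+2/5 = 14.40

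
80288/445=80288/445 =180.42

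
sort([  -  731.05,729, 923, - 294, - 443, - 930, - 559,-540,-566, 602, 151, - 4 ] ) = [ - 930,- 731.05,- 566 , - 559, - 540,-443, - 294,-4,  151 , 602, 729, 923]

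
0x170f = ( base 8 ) 13417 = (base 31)64D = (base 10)5903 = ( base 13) 28c1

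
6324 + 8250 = 14574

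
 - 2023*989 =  - 2000747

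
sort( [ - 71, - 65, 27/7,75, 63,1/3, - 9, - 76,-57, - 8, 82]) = [ - 76,  -  71, - 65,-57, - 9, - 8,1/3, 27/7, 63, 75,82 ]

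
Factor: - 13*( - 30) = 390 = 2^1*3^1*5^1* 13^1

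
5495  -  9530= - 4035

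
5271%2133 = 1005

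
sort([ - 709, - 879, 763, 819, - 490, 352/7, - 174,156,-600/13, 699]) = [ - 879, - 709, - 490, - 174, - 600/13,352/7, 156,  699, 763,819 ]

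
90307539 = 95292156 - 4984617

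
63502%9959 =3748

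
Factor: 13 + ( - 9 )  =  2^2 =4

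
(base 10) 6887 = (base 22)e51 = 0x1ae7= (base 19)1019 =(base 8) 15347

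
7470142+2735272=10205414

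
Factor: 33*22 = 726=2^1*3^1* 11^2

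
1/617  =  1/617 = 0.00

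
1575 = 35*45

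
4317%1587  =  1143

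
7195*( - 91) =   -  654745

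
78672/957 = 82 + 6/29 = 82.21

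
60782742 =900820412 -840037670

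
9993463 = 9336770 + 656693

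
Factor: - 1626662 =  - 2^1*17^1*47843^1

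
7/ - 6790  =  -1/970 = -0.00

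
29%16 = 13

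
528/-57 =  - 176/19 = - 9.26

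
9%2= 1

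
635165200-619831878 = 15333322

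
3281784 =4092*802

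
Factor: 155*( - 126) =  - 2^1*3^2*5^1*  7^1*31^1 = -  19530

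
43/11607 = 43/11607 = 0.00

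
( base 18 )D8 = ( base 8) 362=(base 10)242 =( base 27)8q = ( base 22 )B0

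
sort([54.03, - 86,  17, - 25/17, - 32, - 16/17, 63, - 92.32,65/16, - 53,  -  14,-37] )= [ - 92.32, - 86, - 53,  -  37  , - 32, -14, - 25/17, - 16/17,65/16,17,54.03 , 63] 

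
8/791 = 8/791  =  0.01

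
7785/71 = 109 + 46/71 = 109.65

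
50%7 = 1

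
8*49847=398776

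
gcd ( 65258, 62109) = 67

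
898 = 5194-4296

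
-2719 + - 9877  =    -  12596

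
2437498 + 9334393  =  11771891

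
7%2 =1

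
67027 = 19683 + 47344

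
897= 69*13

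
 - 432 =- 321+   -  111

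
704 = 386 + 318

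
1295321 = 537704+757617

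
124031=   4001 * 31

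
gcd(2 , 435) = 1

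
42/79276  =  21/39638= 0.00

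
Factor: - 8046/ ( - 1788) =9/2 = 2^(-1 )*3^2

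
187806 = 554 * 339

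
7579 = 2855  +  4724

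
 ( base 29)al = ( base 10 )311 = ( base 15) 15b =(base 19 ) G7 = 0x137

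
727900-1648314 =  - 920414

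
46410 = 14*3315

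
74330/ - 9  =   -74330/9 = - 8258.89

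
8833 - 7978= 855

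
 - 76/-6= 38/3 = 12.67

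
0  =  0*23116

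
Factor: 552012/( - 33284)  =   - 3^1*53^( - 1)* 293^1  =  - 879/53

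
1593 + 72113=73706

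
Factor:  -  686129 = -277^1*2477^1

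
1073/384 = 1073/384  =  2.79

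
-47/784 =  - 1 + 737/784 = -  0.06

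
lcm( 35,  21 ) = 105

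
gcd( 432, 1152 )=144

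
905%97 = 32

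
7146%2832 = 1482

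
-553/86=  - 7+49/86 = - 6.43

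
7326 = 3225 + 4101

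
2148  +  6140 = 8288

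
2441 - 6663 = -4222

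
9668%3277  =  3114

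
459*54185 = 24870915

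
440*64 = 28160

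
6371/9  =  6371/9 = 707.89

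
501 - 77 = 424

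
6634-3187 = 3447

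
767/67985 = 767/67985=0.01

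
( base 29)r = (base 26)11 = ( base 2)11011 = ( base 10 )27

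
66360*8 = 530880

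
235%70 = 25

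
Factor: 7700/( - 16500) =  - 3^( - 1 )*5^(-1)*7^1= -7/15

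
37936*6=227616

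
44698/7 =44698/7 =6385.43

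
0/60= 0 =0.00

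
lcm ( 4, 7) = 28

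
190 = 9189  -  8999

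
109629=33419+76210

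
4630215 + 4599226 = 9229441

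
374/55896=11/1644 = 0.01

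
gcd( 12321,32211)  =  9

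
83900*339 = 28442100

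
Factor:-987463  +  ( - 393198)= - 29^1*47609^1 = - 1380661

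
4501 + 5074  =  9575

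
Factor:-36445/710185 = - 7^( - 1 )*37^1*103^(-1) = - 37/721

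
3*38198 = 114594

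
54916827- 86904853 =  - 31988026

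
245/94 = 245/94 =2.61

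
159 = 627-468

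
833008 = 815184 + 17824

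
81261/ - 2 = -81261/2 = -40630.50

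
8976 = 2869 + 6107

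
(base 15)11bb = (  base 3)12011212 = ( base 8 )7300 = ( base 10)3776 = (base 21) 8BH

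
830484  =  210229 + 620255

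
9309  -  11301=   -  1992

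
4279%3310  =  969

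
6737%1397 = 1149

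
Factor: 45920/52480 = 2^( - 3)* 7^1 = 7/8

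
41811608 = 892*46874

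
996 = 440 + 556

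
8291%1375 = 41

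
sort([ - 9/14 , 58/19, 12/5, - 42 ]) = [-42,-9/14,  12/5,58/19]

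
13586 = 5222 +8364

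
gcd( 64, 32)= 32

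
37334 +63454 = 100788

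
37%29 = 8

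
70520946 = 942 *74863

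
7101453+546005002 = 553106455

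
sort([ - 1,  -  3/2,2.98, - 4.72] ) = [-4.72,-3/2,  -  1 , 2.98 ] 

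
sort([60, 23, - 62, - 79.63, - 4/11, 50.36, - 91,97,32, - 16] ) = [ - 91, - 79.63, - 62, -16,-4/11,23, 32, 50.36, 60, 97] 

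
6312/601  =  10 + 302/601 = 10.50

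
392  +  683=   1075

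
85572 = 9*9508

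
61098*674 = 41180052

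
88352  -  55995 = 32357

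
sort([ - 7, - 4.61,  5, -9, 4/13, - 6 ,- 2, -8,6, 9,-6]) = [ - 9, - 8, - 7, - 6,-6, - 4.61 , - 2 , 4/13,  5, 6, 9]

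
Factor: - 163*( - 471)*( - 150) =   -  11515950=- 2^1  *  3^2*5^2*157^1 * 163^1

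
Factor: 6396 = 2^2 *3^1*13^1*41^1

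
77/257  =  77/257   =  0.30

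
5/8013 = 5/8013  =  0.00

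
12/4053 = 4/1351  =  0.00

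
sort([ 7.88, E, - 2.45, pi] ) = [-2.45  ,  E,pi, 7.88 ] 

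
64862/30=32431/15=2162.07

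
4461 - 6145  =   - 1684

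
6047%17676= 6047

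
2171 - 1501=670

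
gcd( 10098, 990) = 198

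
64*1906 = 121984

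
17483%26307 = 17483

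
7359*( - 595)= - 4378605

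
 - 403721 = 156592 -560313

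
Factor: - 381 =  - 3^1*127^1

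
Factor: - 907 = - 907^1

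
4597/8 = 4597/8 = 574.62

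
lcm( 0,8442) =0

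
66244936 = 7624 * 8689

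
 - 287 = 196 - 483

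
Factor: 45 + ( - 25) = 20= 2^2*5^1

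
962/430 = 2  +  51/215 =2.24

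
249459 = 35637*7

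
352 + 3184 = 3536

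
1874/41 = 45 + 29/41 = 45.71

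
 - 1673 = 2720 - 4393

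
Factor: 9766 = 2^1*19^1* 257^1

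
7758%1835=418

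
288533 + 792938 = 1081471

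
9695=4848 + 4847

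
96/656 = 6/41=0.15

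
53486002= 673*79474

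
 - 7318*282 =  - 2063676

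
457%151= 4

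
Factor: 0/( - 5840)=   0^1 = 0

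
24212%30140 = 24212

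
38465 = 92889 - 54424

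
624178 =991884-367706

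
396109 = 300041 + 96068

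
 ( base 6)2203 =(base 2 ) 111111011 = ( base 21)133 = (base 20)157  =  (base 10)507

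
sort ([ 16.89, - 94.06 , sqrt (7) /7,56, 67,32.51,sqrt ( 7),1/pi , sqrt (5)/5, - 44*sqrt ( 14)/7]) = [ - 94.06,-44*sqrt ( 14)/7,1/pi,sqrt(7)/7, sqrt(5 )/5,sqrt( 7),16.89,32.51,  56,67]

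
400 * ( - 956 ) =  - 382400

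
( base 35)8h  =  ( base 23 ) cl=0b100101001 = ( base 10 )297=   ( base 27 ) b0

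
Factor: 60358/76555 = 2^1 * 5^( - 1)*61^( - 1)*103^1*251^( - 1) * 293^1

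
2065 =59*35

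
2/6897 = 2/6897 = 0.00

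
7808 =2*3904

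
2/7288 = 1/3644= 0.00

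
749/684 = 1 + 65/684=1.10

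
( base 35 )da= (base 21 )113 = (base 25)IF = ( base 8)721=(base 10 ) 465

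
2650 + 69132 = 71782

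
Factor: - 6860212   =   - 2^2*103^1*16651^1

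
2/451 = 2/451 = 0.00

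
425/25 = 17 = 17.00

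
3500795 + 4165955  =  7666750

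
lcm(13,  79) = 1027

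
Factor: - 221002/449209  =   - 2^1*110501^1*449209^(-1 )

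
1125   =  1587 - 462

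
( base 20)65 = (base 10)125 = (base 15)85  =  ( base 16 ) 7d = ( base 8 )175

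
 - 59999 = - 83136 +23137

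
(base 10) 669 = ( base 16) 29d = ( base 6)3033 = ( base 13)3c6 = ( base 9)823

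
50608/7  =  7229 + 5/7 = 7229.71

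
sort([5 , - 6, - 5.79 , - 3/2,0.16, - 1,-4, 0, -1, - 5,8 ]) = [ - 6, - 5.79,-5,-4,  -  3/2, - 1, - 1, 0,0.16, 5, 8]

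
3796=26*146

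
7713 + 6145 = 13858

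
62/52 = 31/26  =  1.19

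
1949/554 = 3 + 287/554 = 3.52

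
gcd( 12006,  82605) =3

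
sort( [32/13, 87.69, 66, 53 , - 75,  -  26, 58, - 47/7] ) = [ - 75, - 26,-47/7, 32/13,  53, 58, 66, 87.69 ] 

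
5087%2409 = 269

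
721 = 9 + 712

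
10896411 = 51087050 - 40190639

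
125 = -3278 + 3403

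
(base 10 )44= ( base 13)35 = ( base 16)2c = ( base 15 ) 2E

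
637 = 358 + 279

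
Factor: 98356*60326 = 2^3*7^1 * 31^1*67^1*139^1*367^1 = 5933424056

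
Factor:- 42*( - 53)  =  2^1*3^1*7^1*53^1 = 2226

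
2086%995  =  96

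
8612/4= 2153 = 2153.00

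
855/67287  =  285/22429 = 0.01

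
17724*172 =3048528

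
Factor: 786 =2^1*  3^1 *131^1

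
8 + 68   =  76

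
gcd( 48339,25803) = 9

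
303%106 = 91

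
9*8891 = 80019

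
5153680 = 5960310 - 806630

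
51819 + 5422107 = 5473926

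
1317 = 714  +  603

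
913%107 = 57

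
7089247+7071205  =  14160452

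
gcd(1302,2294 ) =62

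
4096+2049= 6145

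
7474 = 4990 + 2484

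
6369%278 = 253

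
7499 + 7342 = 14841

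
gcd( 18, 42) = 6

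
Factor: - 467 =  - 467^1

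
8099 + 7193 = 15292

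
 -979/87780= -1+7891/7980 = - 0.01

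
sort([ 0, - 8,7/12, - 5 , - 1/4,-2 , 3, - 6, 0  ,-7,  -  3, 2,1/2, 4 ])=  [-8, - 7,  -  6,-5, - 3,-2, - 1/4, 0, 0,1/2 , 7/12 , 2, 3,4 ]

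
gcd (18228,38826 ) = 6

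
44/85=44/85 =0.52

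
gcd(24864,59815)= 7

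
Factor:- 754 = -2^1 * 13^1*29^1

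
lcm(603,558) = 37386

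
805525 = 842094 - 36569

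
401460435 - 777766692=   -  376306257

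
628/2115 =628/2115 = 0.30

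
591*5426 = 3206766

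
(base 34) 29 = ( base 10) 77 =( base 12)65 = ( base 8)115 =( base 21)3e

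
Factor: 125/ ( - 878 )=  - 2^(-1)*5^3*439^( - 1) 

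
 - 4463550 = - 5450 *819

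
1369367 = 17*80551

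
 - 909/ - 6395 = 909/6395 = 0.14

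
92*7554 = 694968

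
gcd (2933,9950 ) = 1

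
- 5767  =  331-6098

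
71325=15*4755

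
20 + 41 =61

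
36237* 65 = 2355405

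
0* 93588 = 0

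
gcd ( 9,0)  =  9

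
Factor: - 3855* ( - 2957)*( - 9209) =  - 3^1*5^1*257^1*2957^1*9209^1 = - 104975555115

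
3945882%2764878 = 1181004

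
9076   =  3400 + 5676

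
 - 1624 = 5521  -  7145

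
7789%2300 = 889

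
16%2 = 0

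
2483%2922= 2483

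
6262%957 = 520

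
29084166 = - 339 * ( - 85794)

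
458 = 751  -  293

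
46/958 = 23/479=0.05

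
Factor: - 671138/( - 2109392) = 2^ (-3 ) * 13^1*83^1*311^1*131837^( - 1)=335569/1054696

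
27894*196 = 5467224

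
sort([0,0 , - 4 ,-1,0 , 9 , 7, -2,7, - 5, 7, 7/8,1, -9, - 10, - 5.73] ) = [ - 10, -9, - 5.73, - 5, - 4, - 2, - 1, 0,0,0,7/8, 1,7, 7, 7,9]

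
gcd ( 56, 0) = 56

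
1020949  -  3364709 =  - 2343760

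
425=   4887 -4462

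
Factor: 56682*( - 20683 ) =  - 2^1* 3^2*13^1*37^1*43^1*47^1*67^1 = - 1172353806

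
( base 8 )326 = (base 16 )D6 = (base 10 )214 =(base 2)11010110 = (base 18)bg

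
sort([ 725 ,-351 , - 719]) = [ - 719, - 351,  725] 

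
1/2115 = 1/2115 = 0.00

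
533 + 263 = 796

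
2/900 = 1/450 =0.00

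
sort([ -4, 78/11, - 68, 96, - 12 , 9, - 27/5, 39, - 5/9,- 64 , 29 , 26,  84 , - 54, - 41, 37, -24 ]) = [ - 68, - 64, - 54, -41, - 24, - 12,-27/5,  -  4,  -  5/9,78/11 , 9, 26, 29, 37, 39, 84, 96 ]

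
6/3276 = 1/546 = 0.00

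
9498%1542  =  246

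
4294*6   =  25764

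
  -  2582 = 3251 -5833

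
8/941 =8/941 = 0.01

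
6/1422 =1/237 = 0.00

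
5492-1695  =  3797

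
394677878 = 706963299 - 312285421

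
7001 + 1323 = 8324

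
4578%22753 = 4578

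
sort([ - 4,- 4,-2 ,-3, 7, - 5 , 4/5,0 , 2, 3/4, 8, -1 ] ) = [ - 5, - 4,-4, - 3, - 2,- 1,0,  3/4,  4/5,2,7 , 8]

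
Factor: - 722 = -2^1*19^2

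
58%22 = 14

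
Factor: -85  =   - 5^1 * 17^1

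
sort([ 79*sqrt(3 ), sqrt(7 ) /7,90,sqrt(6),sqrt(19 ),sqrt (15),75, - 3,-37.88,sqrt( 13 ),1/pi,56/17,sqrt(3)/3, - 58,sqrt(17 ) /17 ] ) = [ - 58, - 37.88,  -  3, sqrt ( 17 ) /17,1/pi,  sqrt( 7)/7, sqrt( 3 ) /3, sqrt( 6), 56/17,sqrt( 13),sqrt(15), sqrt( 19), 75, 90, 79*sqrt( 3) ] 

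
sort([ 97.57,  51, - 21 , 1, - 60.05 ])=[ - 60.05,-21,1 , 51,97.57 ] 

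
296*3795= 1123320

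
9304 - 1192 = 8112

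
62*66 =4092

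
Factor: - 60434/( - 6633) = 82/9=2^1*3^( - 2)*41^1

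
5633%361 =218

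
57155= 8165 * 7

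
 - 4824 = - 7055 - -2231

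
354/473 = 354/473 = 0.75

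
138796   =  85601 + 53195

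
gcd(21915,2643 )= 3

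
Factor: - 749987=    - 7^1*19^1*5639^1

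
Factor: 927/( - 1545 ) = -3/5 = -  3^1*5^(  -  1 ) 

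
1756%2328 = 1756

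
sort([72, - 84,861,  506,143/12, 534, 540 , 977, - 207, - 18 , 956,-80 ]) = [-207,  -  84, - 80, - 18, 143/12,72 , 506 , 534 , 540,861,  956,977]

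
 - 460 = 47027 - 47487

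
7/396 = 7/396 = 0.02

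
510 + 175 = 685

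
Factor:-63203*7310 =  - 462013930 =- 2^1*5^1*7^1*17^1 * 43^1*9029^1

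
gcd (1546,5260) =2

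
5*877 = 4385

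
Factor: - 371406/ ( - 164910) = 5^( - 1 )*7^1*23^( - 1 )*37^1= 259/115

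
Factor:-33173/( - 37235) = 5^(-1)*7^2*11^(-1) = 49/55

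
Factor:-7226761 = -23^1*223^1*1409^1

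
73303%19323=15334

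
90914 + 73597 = 164511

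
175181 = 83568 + 91613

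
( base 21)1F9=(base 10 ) 765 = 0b1011111101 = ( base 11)636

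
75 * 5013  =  375975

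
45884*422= 19363048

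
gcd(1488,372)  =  372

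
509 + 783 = 1292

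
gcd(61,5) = 1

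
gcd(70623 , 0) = 70623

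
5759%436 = 91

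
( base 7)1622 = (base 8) 1215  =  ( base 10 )653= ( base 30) ln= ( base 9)805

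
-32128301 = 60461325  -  92589626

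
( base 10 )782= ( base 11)651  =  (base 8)1416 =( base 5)11112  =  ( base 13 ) 482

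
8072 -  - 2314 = 10386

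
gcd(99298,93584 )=2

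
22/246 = 11/123 = 0.09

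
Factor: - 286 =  - 2^1*11^1*13^1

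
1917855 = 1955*981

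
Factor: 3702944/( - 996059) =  - 2^5 * 7^1* 61^1*71^( - 1 ) * 271^1 * 14029^( - 1)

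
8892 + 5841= 14733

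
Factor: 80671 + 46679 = 2^1*3^2* 5^2*283^1 =127350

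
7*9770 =68390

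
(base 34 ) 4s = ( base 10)164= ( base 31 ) 59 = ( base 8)244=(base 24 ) 6K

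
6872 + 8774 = 15646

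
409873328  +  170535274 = 580408602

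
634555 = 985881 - 351326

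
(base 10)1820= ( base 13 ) aa0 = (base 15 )815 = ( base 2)11100011100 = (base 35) 1H0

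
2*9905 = 19810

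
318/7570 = 159/3785 = 0.04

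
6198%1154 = 428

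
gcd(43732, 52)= 52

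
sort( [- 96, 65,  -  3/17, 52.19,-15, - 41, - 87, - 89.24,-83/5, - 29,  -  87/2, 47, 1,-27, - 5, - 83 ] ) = [- 96, - 89.24, -87, - 83, - 87/2,-41, - 29,-27, - 83/5,-15, - 5, - 3/17,1, 47, 52.19, 65] 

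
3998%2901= 1097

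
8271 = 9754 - 1483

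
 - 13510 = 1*( - 13510)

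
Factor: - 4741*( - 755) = 3579455 = 5^1*11^1*151^1 * 431^1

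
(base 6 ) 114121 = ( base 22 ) kdj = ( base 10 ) 9985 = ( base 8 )23401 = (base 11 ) 7558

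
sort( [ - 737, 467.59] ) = [-737,467.59]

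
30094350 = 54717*550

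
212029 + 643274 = 855303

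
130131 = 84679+45452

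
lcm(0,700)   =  0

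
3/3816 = 1/1272 = 0.00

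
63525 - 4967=58558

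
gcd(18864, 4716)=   4716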